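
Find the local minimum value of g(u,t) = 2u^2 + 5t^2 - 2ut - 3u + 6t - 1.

-13/4

∂g/∂u = 4u - 2t - 3 = 0 and ∂g/∂t = -2u + 10t + 6 = 0, so (u, t) = (1/2, -1/2).
The Hessian has g_{uu} = 4, g_{tt} = 10, g_{ut} = -2, giving D = 36 > 0 with g_{uu} > 0, so the point is a local minimum.
g(1/2, -1/2) = -13/4.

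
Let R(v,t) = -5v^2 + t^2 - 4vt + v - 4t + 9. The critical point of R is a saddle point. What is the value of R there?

229/36

∂R/∂v = -10v - 4t + 1 = 0 and ∂R/∂t = -4v + 2t - 4 = 0, so (v, t) = (-7/18, 11/9).
The Hessian has R_{vv} = -10, R_{tt} = 2, R_{vt} = -4, giving D = -36 < 0, so the point is a saddle point.
R(-7/18, 11/9) = 229/36.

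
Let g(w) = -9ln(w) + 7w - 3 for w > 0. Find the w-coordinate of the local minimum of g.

9/7

g'(w) = -9/w + 7 = 0 gives w = 9/7.
g''(w) = 9/w², which is positive for w > 0, so this is a local minimum.
g(9/7) = -9·ln(9/7) + 9 - 3 ≈ 3.7382.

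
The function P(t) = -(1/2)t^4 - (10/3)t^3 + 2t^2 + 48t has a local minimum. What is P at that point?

P'(t) = -2t^3 - 10t^2 + 4t + 48. Setting P'(t) = 0 gives t ∈ {-4, -3, 2}.
Second-derivative test with P''(t) = -6t^2 - 20t + 4: P''(-4) = -12 < 0 ⇒ local maximum; P''(-3) = 10 > 0 ⇒ local minimum; P''(2) = -60 < 0 ⇒ local maximum.
The local minimum is P(-3) = -153/2.

-153/2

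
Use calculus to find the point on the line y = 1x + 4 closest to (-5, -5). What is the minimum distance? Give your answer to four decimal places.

2.8284

Minimize D(x)^2 = (x + 5)^2 + (x + 9)^2.
d/dx[D^2] = 2(x + 5) + 2·1·(x + 9) = 0 ⇒ x = -7.
Then y = -3 and the distance is √(8) ≈ 2.8284.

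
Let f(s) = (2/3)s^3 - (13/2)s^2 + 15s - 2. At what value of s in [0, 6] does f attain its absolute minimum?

f'(s) = 2s^2 - 13s + 15, which vanishes at s = 3/2 and s = 5.
Candidates: f(0) = -2; f(3/2) = 65/8; f(5) = -37/6; f(6) = -2.
Hence the absolute minimum is -37/6 at s = 5.

5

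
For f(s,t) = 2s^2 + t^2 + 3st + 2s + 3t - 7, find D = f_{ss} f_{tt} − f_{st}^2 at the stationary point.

-1

∂f/∂s = 4s + 3t + 2 = 0 and ∂f/∂t = 3s + 2t + 3 = 0, so (s, t) = (-5, 6).
The Hessian has f_{ss} = 4, f_{tt} = 2, f_{st} = 3, giving D = -1 < 0, so the point is a saddle point.
D = (4)·(2) − (3)^2 = -1.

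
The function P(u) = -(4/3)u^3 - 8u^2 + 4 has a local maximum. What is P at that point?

Critical points: P'(u) = -4u^2 - 16u vanishes at u = -4, 0.
Second-derivative test with P''(u) = -8u - 16: P''(-4) = 16 > 0 ⇒ local minimum; P''(0) = -16 < 0 ⇒ local maximum.
The local maximum is P(0) = 4.

4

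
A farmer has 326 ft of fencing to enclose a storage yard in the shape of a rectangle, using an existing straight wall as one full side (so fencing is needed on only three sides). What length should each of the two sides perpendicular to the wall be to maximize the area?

163/2

Let the sides perpendicular to the wall have length x and the parallel side y, so 2x + y = 326 and the area is A = xy = x(326 − 2x).
A'(x) = 326 − 4x = 0 gives x = 163/2, and A''(x) = −4 < 0 confirms a maximum.
Then y = 326 − 2·163/2 = 163 and A = 26569/2.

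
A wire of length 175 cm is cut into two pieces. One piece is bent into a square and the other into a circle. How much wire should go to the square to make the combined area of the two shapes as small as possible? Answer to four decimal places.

Let x be the length used for the square. Square side x/4; circle radius (175−x)/(2π).
A(x) = (x/4)² + π·((175−x)/(2π))² = x²/16 + (175−x)²/(4π) for 0 ≤ x ≤ 175. A'(x) = x/8 − (175−x)/(2π) = 0 gives x = 4·175/(π+4) ≈ 98.0174.
A'' = 1/8 + 1/(2π) > 0, so this gives the minimum combined area; x ≈ 98.0174 cm to the square.

98.0174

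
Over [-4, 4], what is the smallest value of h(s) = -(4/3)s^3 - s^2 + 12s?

-160/3

The derivative is -4s^2 - 2s + 12, which vanishes at s = -2 and s = 3/2.
Evaluating at the critical points and endpoints: h(-4) = 64/3; h(-2) = -52/3; h(3/2) = 45/4; h(4) = -160/3.
The minimum over the interval is -160/3, attained at s = 4.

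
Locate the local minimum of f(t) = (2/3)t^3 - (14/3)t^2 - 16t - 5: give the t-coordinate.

6

f'(t) = 2t^2 - (28/3)t - 16 = 0 at t = -4/3, 6.
f''(t) = 4t - 28/3. f''(-4/3) = -44/3 < 0 ⇒ local maximum; f''(6) = 44/3 > 0 ⇒ local minimum.
So the local minimum value is f(6) = -125.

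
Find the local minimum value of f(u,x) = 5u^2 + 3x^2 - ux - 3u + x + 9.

502/59

∂f/∂u = 10u - x - 3 = 0 and ∂f/∂x = -u + 6x + 1 = 0, so (u, x) = (17/59, -7/59).
The Hessian has f_{uu} = 10, f_{xx} = 6, f_{ux} = -1, giving D = 59 > 0 with f_{uu} > 0, so the point is a local minimum.
f(17/59, -7/59) = 502/59.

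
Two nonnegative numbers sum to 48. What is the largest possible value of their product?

576

With x + y = 48, the product is P(x) = x(48 − x).
P'(x) = 48 − 2x = 0 gives x = 24; P'' = −2 < 0, so this is the maximum.
P = 24·24 = 576.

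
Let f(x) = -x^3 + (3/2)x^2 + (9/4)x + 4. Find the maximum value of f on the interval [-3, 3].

151/4

The derivative is -3x^2 + 3x + 9/4, which vanishes at x = -1/2 and x = 3/2.
Compare values at every candidate in [-3, 3]: f(-3) = 151/4; f(-1/2) = 27/8; f(3/2) = 59/8; f(3) = -11/4.
So the maximum is f(-3) = 151/4.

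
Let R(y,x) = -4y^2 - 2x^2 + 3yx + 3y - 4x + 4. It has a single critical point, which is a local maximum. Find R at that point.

6

∂R/∂y = -8y + 3x + 3 = 0 and ∂R/∂x = 3y - 4x - 4 = 0, so (y, x) = (0, -1).
The Hessian has R_{yy} = -8, R_{xx} = -4, R_{yx} = 3, giving D = 23 > 0 with R_{yy} < 0, so the point is a local maximum.
R(0, -1) = 6.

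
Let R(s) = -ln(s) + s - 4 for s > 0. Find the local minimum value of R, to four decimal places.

-3.0000

R'(s) = -1/s + 1 = 0 gives s = 1.
R''(s) = 1/s², which is positive for s > 0, so this is a local minimum.
R(1) = -1·ln(1) + 1 - 4 ≈ -3.0000.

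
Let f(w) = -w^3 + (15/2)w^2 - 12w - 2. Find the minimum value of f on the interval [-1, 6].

-20

f'(w) = -3w^2 + 15w - 12, which vanishes at w = 1 and w = 4.
Evaluating at the critical points and endpoints: f(-1) = 37/2,  f(1) = -15/2,  f(4) = 6,  f(6) = -20.
Hence the absolute minimum is -20 at w = 6.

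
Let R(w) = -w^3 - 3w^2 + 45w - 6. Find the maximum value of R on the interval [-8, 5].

75

The derivative is -3w^2 - 6w + 45, which vanishes at w = -5 and w = 3.
Compare values at every candidate in [-8, 5]: R(-8) = -46; R(-5) = -181; R(3) = 75; R(5) = 19.
The maximum over the interval is 75, attained at w = 3.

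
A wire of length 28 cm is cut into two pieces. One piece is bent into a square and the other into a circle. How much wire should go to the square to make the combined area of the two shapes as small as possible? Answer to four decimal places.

Let x be the length used for the square. Square side x/4; circle radius (28−x)/(2π).
A(x) = (x/4)² + π·((28−x)/(2π))² = x²/16 + (28−x)²/(4π) for 0 ≤ x ≤ 28. A'(x) = x/8 − (28−x)/(2π) = 0 gives x = 4·28/(π+4) ≈ 15.6828.
A'' = 1/8 + 1/(2π) > 0, so this gives the minimum combined area; x ≈ 15.6828 cm to the square.

15.6828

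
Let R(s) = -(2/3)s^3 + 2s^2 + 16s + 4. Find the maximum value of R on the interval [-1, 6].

172/3

The derivative is -2s^2 + 4s + 16, whose only zero in [-1, 6] is s = 4.
Compare values at every candidate in [-1, 6]: R(-1) = -28/3,  R(4) = 172/3,  R(6) = 28.
So the maximum is R(4) = 172/3.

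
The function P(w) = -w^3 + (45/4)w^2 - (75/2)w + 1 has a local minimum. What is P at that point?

-609/16

Critical points: P'(w) = -3w^2 + (45/2)w - 75/2 vanishes at w = 5/2, 5.
P''(w) = -6w + 45/2. P''(5/2) = 15/2 > 0 ⇒ local minimum; P''(5) = -15/2 < 0 ⇒ local maximum.
Thus P has its local minimum at w = 5/2, with value -609/16.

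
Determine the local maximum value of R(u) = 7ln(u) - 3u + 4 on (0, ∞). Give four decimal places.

2.9311

R'(u) = 7/u − 3 = 0 gives u = 7/3.
R''(u) = -7/u², which is negative for u > 0, so this is a local maximum.
R(7/3) = 7·ln(7/3) - 7 + 4 ≈ 2.9311.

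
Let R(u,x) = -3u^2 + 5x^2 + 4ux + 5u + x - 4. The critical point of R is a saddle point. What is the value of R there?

-101/38

∂R/∂u = -6u + 4x + 5 = 0 and ∂R/∂x = 4u + 10x + 1 = 0, so (u, x) = (23/38, -13/38).
The Hessian has R_{uu} = -6, R_{xx} = 10, R_{ux} = 4, giving D = -76 < 0, so the point is a saddle point.
R(23/38, -13/38) = -101/38.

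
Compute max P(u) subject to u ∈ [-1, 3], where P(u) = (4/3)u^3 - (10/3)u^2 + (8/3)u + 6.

Differentiating, P'(u) = 4u^2 - (20/3)u + 8/3; which vanishes at u = 2/3 and u = 1.
Compare values at every candidate in [-1, 3]: P(-1) = -4/3,  P(2/3) = 542/81,  P(1) = 20/3,  P(3) = 20.
So the maximum is P(3) = 20.

20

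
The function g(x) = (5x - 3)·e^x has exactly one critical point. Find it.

-2/5

Differentiating with the product rule gives g'(x) = (5x + 2)·e^x. Since e^x > 0, the only critical point is x = -2/5.
g''(-2/5) has the same sign as 5 > 0, so this is a local minimum.
g(-2/5) = (-5)·e^(-2/5) ≈ -3.3516.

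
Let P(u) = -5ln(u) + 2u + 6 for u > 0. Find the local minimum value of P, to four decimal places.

P'(u) = -5/u + 2 = 0 gives u = 5/2.
P''(u) = 5/u², which is positive for u > 0, so this is a local minimum.
P(5/2) = -5·ln(5/2) + 5 + 6 ≈ 6.4185.

6.4185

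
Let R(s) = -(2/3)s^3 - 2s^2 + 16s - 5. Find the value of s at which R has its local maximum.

2

R'(s) = -2s^2 - 4s + 16 = 0 at s = -4, 2.
Since R''(s) = -4s - 4, we get R''(-4) = 12 > 0 ⇒ local minimum; R''(2) = -12 < 0 ⇒ local maximum.
Thus R has its local maximum at s = 2, with value 41/3.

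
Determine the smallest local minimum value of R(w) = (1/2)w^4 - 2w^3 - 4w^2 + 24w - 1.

-41

Critical points: R'(w) = 2w^3 - 6w^2 - 8w + 24 vanishes at w = -2, 2, 3.
R''(w) = 6w^2 - 12w - 8. R''(-2) = 40 > 0 ⇒ local minimum; R''(2) = -8 < 0 ⇒ local maximum; R''(3) = 10 > 0 ⇒ local minimum.
The smallest local minimum is R(-2) = -41.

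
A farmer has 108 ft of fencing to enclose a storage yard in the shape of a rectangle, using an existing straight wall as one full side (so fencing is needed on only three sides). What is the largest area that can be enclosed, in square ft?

Let the sides perpendicular to the wall have length x and the parallel side y, so 2x + y = 108 and the area is A = xy = x(108 − 2x).
A'(x) = 108 − 4x = 0 gives x = 27, and A''(x) = −4 < 0 confirms a maximum.
Then y = 108 − 2·27 = 54 and A = 1458.

1458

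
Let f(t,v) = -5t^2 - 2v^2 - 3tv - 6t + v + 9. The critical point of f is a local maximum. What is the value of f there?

374/31

∂f/∂t = -10t - 3v - 6 = 0 and ∂f/∂v = -3t - 4v + 1 = 0, so (t, v) = (-27/31, 28/31).
The Hessian has f_{tt} = -10, f_{vv} = -4, f_{tv} = -3, giving D = 31 > 0 with f_{tt} < 0, so the point is a local maximum.
f(-27/31, 28/31) = 374/31.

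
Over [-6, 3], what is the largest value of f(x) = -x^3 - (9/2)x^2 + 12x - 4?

5/2

The derivative is -3x^2 - 9x + 12, which vanishes at x = -4 and x = 1.
Candidates: f(-6) = -22; f(-4) = -60; f(1) = 5/2; f(3) = -71/2.
Hence the absolute maximum is 5/2 at x = 1.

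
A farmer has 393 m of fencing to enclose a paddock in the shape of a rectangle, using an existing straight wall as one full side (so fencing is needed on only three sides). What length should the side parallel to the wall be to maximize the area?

393/2

Let the sides perpendicular to the wall have length x and the parallel side y, so 2x + y = 393 and the area is A = xy = x(393 − 2x).
A'(x) = 393 − 4x = 0 gives x = 393/4, and A''(x) = −4 < 0 confirms a maximum.
Then y = 393 − 2·393/4 = 393/2 and A = 154449/8.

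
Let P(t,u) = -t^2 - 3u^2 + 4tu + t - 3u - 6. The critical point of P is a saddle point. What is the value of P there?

-6

∂P/∂t = -2t + 4u + 1 = 0 and ∂P/∂u = 4t - 6u - 3 = 0, so (t, u) = (3/2, 1/2).
The Hessian has P_{tt} = -2, P_{uu} = -6, P_{tu} = 4, giving D = -4 < 0, so the point is a saddle point.
P(3/2, 1/2) = -6.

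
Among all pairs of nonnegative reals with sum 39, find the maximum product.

With x + y = 39, the product is P(x) = x(39 − x).
P'(x) = 39 − 2x = 0 gives x = 39/2; P'' = −2 < 0, so this is the maximum.
P = 39/2·39/2 = 1521/4.

1521/4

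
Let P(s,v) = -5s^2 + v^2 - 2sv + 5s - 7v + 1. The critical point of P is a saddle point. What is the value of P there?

∂P/∂s = -10s - 2v + 5 = 0 and ∂P/∂v = -2s + 2v - 7 = 0, so (s, v) = (-1/6, 10/3).
The Hessian has P_{ss} = -10, P_{vv} = 2, P_{sv} = -2, giving D = -24 < 0, so the point is a saddle point.
P(-1/6, 10/3) = -133/12.

-133/12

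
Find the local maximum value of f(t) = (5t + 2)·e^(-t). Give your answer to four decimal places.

2.7441

Differentiating with the product rule gives f'(t) = (-5t + 3)·e^(-t). Since e^(-t) > 0, the only critical point is t = 3/5.
f''(3/5) has the same sign as -5 < 0, so this is a local maximum.
f(3/5) = (5)·e^(-3/5) ≈ 2.7441.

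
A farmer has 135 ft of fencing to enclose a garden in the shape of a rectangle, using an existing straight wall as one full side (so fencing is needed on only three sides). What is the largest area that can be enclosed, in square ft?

18225/8

Let the sides perpendicular to the wall have length x and the parallel side y, so 2x + y = 135 and the area is A = xy = x(135 − 2x).
A'(x) = 135 − 4x = 0 gives x = 135/4, and A''(x) = −4 < 0 confirms a maximum.
Then y = 135 − 2·135/4 = 135/2 and A = 18225/8.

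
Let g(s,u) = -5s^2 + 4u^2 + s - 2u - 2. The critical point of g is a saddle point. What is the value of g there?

∂g/∂s = -10s + 1 = 0 and ∂g/∂u = 8u - 2 = 0, so (s, u) = (1/10, 1/4).
The Hessian has g_{ss} = -10, g_{uu} = 8, g_{su} = 0, giving D = -80 < 0, so the point is a saddle point.
g(1/10, 1/4) = -11/5.

-11/5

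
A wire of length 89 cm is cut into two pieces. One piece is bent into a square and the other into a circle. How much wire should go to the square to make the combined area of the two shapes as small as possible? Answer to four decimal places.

49.8488

Let x be the length used for the square. Square side x/4; circle radius (89−x)/(2π).
A(x) = (x/4)² + π·((89−x)/(2π))² = x²/16 + (89−x)²/(4π) for 0 ≤ x ≤ 89. A'(x) = x/8 − (89−x)/(2π) = 0 gives x = 4·89/(π+4) ≈ 49.8488.
A'' = 1/8 + 1/(2π) > 0, so this gives the minimum combined area; x ≈ 49.8488 cm to the square.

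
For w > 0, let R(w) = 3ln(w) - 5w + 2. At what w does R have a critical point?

3/5

R'(w) = 3/w − 5 = 0 gives w = 3/5.
R''(w) = -3/w², which is negative for w > 0, so this is a local maximum.
R(3/5) = 3·ln(3/5) - 3 + 2 ≈ -2.5325.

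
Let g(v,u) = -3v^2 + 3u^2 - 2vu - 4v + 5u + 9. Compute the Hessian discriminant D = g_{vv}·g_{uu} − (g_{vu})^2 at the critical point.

-40

∂g/∂v = -6v - 2u - 4 = 0 and ∂g/∂u = -2v + 6u + 5 = 0, so (v, u) = (-7/20, -19/20).
The Hessian has g_{vv} = -6, g_{uu} = 6, g_{vu} = -2, giving D = -40 < 0, so the point is a saddle point.
D = (-6)·(6) − (-2)^2 = -40.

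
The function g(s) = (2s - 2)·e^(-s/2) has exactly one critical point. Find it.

3

By the product rule, g'(s) = (-s + 3)·e^(-s/2). Since e^(-s/2) > 0, the only critical point is s = 3.
g''(3) has the same sign as -1 < 0, so this is a local maximum.
g(3) = (4)·e^(-3/2) ≈ 0.8925.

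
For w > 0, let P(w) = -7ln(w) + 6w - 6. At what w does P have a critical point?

P'(w) = -7/w + 6 = 0 gives w = 7/6.
P''(w) = 7/w², which is positive for w > 0, so this is a local minimum.
P(7/6) = -7·ln(7/6) + 7 - 6 ≈ -0.0791.

7/6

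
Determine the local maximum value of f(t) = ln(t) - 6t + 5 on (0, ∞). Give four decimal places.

2.2082

f'(t) = 1/t − 6 = 0 gives t = 1/6.
f''(t) = -1/t², which is negative for t > 0, so this is a local maximum.
f(1/6) = 1·ln(1/6) - 1 + 5 ≈ 2.2082.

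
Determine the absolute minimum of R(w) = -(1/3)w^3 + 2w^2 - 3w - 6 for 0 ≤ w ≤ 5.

R'(w) = -w^2 + 4w - 3, which vanishes at w = 1 and w = 3.
Evaluating at the critical points and endpoints: R(0) = -6, R(1) = -22/3, R(3) = -6, R(5) = -38/3.
So the minimum is R(5) = -38/3.

-38/3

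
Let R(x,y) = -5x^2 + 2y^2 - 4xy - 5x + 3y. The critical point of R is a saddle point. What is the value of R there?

∂R/∂x = -10x - 4y - 5 = 0 and ∂R/∂y = -4x + 4y + 3 = 0, so (x, y) = (-1/7, -25/28).
The Hessian has R_{xx} = -10, R_{yy} = 4, R_{xy} = -4, giving D = -56 < 0, so the point is a saddle point.
R(-1/7, -25/28) = -55/56.

-55/56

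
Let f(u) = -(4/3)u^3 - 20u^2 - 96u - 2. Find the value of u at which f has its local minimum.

-6

f'(u) = -4u^2 - 40u - 96 = 0 at u = -6, -4.
Second-derivative test with f''(u) = -8u - 40: f''(-6) = 8 > 0 ⇒ local minimum; f''(-4) = -8 < 0 ⇒ local maximum.
The local minimum is f(-6) = 142.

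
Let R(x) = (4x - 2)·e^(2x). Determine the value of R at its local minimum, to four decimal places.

-2.0000

Differentiating with the product rule gives R'(x) = (8x)·e^(2x). Since e^(2x) > 0, the only critical point is x = 0.
R''(0) has the same sign as 8 > 0, so this is a local minimum.
R(0) = (-2)·e^(0) ≈ -2.0000.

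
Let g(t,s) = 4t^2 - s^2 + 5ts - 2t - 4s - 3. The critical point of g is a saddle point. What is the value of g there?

-103/41

∂g/∂t = 8t + 5s - 2 = 0 and ∂g/∂s = 5t - 2s - 4 = 0, so (t, s) = (24/41, -22/41).
The Hessian has g_{tt} = 8, g_{ss} = -2, g_{ts} = 5, giving D = -41 < 0, so the point is a saddle point.
g(24/41, -22/41) = -103/41.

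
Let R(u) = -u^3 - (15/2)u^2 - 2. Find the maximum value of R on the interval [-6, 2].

Differentiating, R'(u) = -3u^2 - 15u; which vanishes at u = -5 and u = 0.
Evaluating at the critical points and endpoints: R(-6) = -56,  R(-5) = -129/2,  R(0) = -2,  R(2) = -40.
Hence the absolute maximum is -2 at u = 0.

-2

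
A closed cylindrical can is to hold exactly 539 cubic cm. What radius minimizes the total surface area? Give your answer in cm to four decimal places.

With radius r and height h, πr²h = 539 so h = 539/(πr²), and S(r) = 2πr² + 2πrh = 2πr² + 2·539/r.
S'(r) = 4πr − 2·539/r² = 0 ⇒ r³ = 539/(2π), so r ≈ 4.4103 and h = 2r ≈ 8.8206.
S''(r) = 4π + 4·539/r³ > 0, so this is the minimum; S ≈ 366.6405.

4.4103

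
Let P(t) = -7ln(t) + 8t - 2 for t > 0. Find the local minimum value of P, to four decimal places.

P'(t) = -7/t + 8 = 0 gives t = 7/8.
P''(t) = 7/t², which is positive for t > 0, so this is a local minimum.
P(7/8) = -7·ln(7/8) + 7 - 2 ≈ 5.9347.

5.9347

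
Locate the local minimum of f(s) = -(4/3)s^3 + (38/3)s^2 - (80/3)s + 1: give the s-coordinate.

4/3

f'(s) = -4s^2 + (76/3)s - 80/3 = 0 at s = 4/3, 5.
Since f''(s) = -8s + 76/3, we get f''(4/3) = 44/3 > 0 ⇒ local minimum; f''(5) = -44/3 < 0 ⇒ local maximum.
So the local minimum value is f(4/3) = -1231/81.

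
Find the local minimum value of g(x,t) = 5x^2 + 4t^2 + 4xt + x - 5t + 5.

∂g/∂x = 10x + 4t + 1 = 0 and ∂g/∂t = 4x + 8t - 5 = 0, so (x, t) = (-7/16, 27/32).
The Hessian has g_{xx} = 10, g_{tt} = 8, g_{xt} = 4, giving D = 64 > 0 with g_{xx} > 0, so the point is a local minimum.
g(-7/16, 27/32) = 171/64.

171/64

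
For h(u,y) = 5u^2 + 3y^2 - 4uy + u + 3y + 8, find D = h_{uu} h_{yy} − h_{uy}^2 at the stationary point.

∂h/∂u = 10u - 4y + 1 = 0 and ∂h/∂y = -4u + 6y + 3 = 0, so (u, y) = (-9/22, -17/22).
The Hessian has h_{uu} = 10, h_{yy} = 6, h_{uy} = -4, giving D = 44 > 0 with h_{uu} > 0, so the point is a local minimum.
D = (10)·(6) − (-4)^2 = 44.

44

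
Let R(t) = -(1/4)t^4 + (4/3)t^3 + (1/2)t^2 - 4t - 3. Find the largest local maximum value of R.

31/3

Critical points: R'(t) = -t^3 + 4t^2 + t - 4 vanishes at t = -1, 1, 4.
Since R''(t) = -3t^2 + 8t + 1, we get R''(-1) = -10 < 0 ⇒ local maximum; R''(1) = 6 > 0 ⇒ local minimum; R''(4) = -15 < 0 ⇒ local maximum.
The largest local maximum is R(4) = 31/3.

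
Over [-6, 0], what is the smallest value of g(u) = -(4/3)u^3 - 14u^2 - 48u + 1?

1

The derivative is -4u^2 - 28u - 48, which vanishes at u = -4 and u = -3.
Candidates: g(-6) = 73, g(-4) = 163/3, g(-3) = 55, g(0) = 1.
Hence the absolute minimum is 1 at u = 0.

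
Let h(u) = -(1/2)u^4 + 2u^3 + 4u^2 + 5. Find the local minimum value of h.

5

h'(u) = -2u^3 + 6u^2 + 8u. Setting h'(u) = 0 gives u ∈ {-1, 0, 4}.
h''(u) = -6u^2 + 12u + 8. h''(-1) = -10 < 0 ⇒ local maximum; h''(0) = 8 > 0 ⇒ local minimum; h''(4) = -40 < 0 ⇒ local maximum.
The local minimum is h(0) = 5.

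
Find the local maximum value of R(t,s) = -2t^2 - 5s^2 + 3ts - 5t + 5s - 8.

∂R/∂t = -4t + 3s - 5 = 0 and ∂R/∂s = 3t - 10s + 5 = 0, so (t, s) = (-35/31, 5/31).
The Hessian has R_{tt} = -4, R_{ss} = -10, R_{ts} = 3, giving D = 31 > 0 with R_{tt} < 0, so the point is a local maximum.
R(-35/31, 5/31) = -148/31.

-148/31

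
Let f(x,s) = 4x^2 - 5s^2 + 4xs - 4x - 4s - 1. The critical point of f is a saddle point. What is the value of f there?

-11/6

∂f/∂x = 8x + 4s - 4 = 0 and ∂f/∂s = 4x - 10s - 4 = 0, so (x, s) = (7/12, -1/6).
The Hessian has f_{xx} = 8, f_{ss} = -10, f_{xs} = 4, giving D = -96 < 0, so the point is a saddle point.
f(7/12, -1/6) = -11/6.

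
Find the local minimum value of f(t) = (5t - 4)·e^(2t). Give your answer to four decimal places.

Differentiating with the product rule gives f'(t) = (10t - 3)·e^(2t). Since e^(2t) > 0, the only critical point is t = 3/10.
f''(3/10) has the same sign as 10 > 0, so this is a local minimum.
f(3/10) = (-5/2)·e^(3/5) ≈ -4.5553.

-4.5553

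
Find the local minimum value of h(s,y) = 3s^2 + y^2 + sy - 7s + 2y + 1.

-64/11

∂h/∂s = 6s + y - 7 = 0 and ∂h/∂y = s + 2y + 2 = 0, so (s, y) = (16/11, -19/11).
The Hessian has h_{ss} = 6, h_{yy} = 2, h_{sy} = 1, giving D = 11 > 0 with h_{ss} > 0, so the point is a local minimum.
h(16/11, -19/11) = -64/11.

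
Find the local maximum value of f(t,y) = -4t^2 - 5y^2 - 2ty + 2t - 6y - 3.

-10/19

∂f/∂t = -8t - 2y + 2 = 0 and ∂f/∂y = -2t - 10y - 6 = 0, so (t, y) = (8/19, -13/19).
The Hessian has f_{tt} = -8, f_{yy} = -10, f_{ty} = -2, giving D = 76 > 0 with f_{tt} < 0, so the point is a local maximum.
f(8/19, -13/19) = -10/19.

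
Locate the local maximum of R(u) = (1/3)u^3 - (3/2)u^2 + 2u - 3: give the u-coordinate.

Critical points: R'(u) = u^2 - 3u + 2 vanishes at u = 1, 2.
Since R''(u) = 2u - 3, we get R''(1) = -1 < 0 ⇒ local maximum; R''(2) = 1 > 0 ⇒ local minimum.
Thus R has its local maximum at u = 1, with value -13/6.

1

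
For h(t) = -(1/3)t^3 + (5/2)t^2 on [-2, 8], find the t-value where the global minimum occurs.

8

h'(t) = -t^2 + 5t, which vanishes at t = 0 and t = 5.
Compare values at every candidate in [-2, 8]: h(-2) = 38/3,  h(0) = 0,  h(5) = 125/6,  h(8) = -32/3.
Hence the absolute minimum is -32/3 at t = 8.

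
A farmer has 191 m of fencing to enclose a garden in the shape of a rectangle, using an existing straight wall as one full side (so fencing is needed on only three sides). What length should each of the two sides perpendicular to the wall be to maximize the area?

Let the sides perpendicular to the wall have length x and the parallel side y, so 2x + y = 191 and the area is A = xy = x(191 − 2x).
A'(x) = 191 − 4x = 0 gives x = 191/4, and A''(x) = −4 < 0 confirms a maximum.
Then y = 191 − 2·191/4 = 191/2 and A = 36481/8.

191/4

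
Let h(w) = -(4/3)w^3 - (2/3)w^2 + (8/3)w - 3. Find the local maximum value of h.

-155/81

h'(w) = -4w^2 - (4/3)w + 8/3 = 0 at w = -1, 2/3.
Since h''(w) = -8w - 4/3, we get h''(-1) = 20/3 > 0 ⇒ local minimum; h''(2/3) = -20/3 < 0 ⇒ local maximum.
So the local maximum value is h(2/3) = -155/81.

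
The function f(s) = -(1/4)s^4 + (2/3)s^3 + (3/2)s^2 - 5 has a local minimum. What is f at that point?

-5

f'(s) = -s^3 + 2s^2 + 3s = 0 at s = -1, 0, 3.
Second-derivative test with f''(s) = -3s^2 + 4s + 3: f''(-1) = -4 < 0 ⇒ local maximum; f''(0) = 3 > 0 ⇒ local minimum; f''(3) = -12 < 0 ⇒ local maximum.
Thus f has its local minimum at s = 0, with value -5.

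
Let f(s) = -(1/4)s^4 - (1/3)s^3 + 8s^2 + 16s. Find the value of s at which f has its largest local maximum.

4

f'(s) = -s^3 - s^2 + 16s + 16. Setting f'(s) = 0 gives s ∈ {-4, -1, 4}.
f''(s) = -3s^2 - 2s + 16. f''(-4) = -24 < 0 ⇒ local maximum; f''(-1) = 15 > 0 ⇒ local minimum; f''(4) = -40 < 0 ⇒ local maximum.
The largest local maximum is f(4) = 320/3.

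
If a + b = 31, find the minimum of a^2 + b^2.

With a + b = 31, a^2 + b^2 = a^2 + (31 − a)^2.
The derivative 2a − 2(31 − a) = 4a − 62 vanishes at a = 31/2; second derivative 4 > 0, a minimum.
The minimum is 2·(31/2)^2 = 961/2.

961/2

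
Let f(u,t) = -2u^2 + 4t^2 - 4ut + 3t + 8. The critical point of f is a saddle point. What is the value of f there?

∂f/∂u = -4u - 4t = 0 and ∂f/∂t = -4u + 8t + 3 = 0, so (u, t) = (1/4, -1/4).
The Hessian has f_{uu} = -4, f_{tt} = 8, f_{ut} = -4, giving D = -48 < 0, so the point is a saddle point.
f(1/4, -1/4) = 61/8.

61/8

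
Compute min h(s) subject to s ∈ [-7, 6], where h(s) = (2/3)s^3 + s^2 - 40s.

-304/3

The derivative is 2s^2 + 2s - 40, which vanishes at s = -5 and s = 4.
Compare values at every candidate in [-7, 6]: h(-7) = 301/3, h(-5) = 425/3, h(4) = -304/3, h(6) = -60.
So the minimum is h(4) = -304/3.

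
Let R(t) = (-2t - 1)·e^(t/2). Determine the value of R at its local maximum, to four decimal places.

R'(t) = (-2)·e^(t/2) + (-2t - 1)·(1/2)·e^(t/2) = (-t - 5/2)·e^(t/2). Since e^(t/2) > 0, the only critical point is t = -5/2.
R''(-5/2) has the same sign as -1 < 0, so this is a local maximum.
R(-5/2) = (4)·e^(-5/4) ≈ 1.1460.

1.1460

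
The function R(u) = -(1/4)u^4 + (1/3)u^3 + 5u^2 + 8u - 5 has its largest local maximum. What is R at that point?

R'(u) = -u^3 + u^2 + 10u + 8 = 0 at u = -2, -1, 4.
R''(u) = -3u^2 + 2u + 10. R''(-2) = -6 < 0 ⇒ local maximum; R''(-1) = 5 > 0 ⇒ local minimum; R''(4) = -30 < 0 ⇒ local maximum.
Thus R has its largest local maximum at u = 4, with value 193/3.

193/3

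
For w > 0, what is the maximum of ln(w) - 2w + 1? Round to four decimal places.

f'(w) = 1/w − 2 = 0 gives w = 1/2.
f''(w) = -1/w², which is negative for w > 0, so this is a local maximum.
f(1/2) = 1·ln(1/2) - 1 + 1 ≈ -0.6931.

-0.6931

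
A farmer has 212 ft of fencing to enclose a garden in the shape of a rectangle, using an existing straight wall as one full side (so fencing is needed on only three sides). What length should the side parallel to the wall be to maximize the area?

106

Let the sides perpendicular to the wall have length x and the parallel side y, so 2x + y = 212 and the area is A = xy = x(212 − 2x).
A'(x) = 212 − 4x = 0 gives x = 53, and A''(x) = −4 < 0 confirms a maximum.
Then y = 212 − 2·53 = 106 and A = 5618.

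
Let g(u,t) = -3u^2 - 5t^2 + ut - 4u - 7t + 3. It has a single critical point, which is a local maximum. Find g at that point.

∂g/∂u = -6u + t - 4 = 0 and ∂g/∂t = u - 10t - 7 = 0, so (u, t) = (-47/59, -46/59).
The Hessian has g_{uu} = -6, g_{tt} = -10, g_{ut} = 1, giving D = 59 > 0 with g_{uu} < 0, so the point is a local maximum.
g(-47/59, -46/59) = 432/59.

432/59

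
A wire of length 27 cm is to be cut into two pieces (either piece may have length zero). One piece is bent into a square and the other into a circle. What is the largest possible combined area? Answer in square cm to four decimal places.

58.0120

Let x be the length used for the square. Square side x/4; circle radius (27−x)/(2π).
A(x) = (x/4)² + π·((27−x)/(2π))² = x²/16 + (27−x)²/(4π) for 0 ≤ x ≤ 27. A'(x) = x/8 − (27−x)/(2π) = 0 gives x = 4·27/(π+4) ≈ 15.1227.
A'' > 0, so the interior critical point is a minimum; the maximum is at an endpoint. A(0) = 58.0120 and A(27) = 45.5625, so the largest area is 58.0120.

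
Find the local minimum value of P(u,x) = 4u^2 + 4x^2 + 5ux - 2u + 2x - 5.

-19/3

∂P/∂u = 8u + 5x - 2 = 0 and ∂P/∂x = 5u + 8x + 2 = 0, so (u, x) = (2/3, -2/3).
The Hessian has P_{uu} = 8, P_{xx} = 8, P_{ux} = 5, giving D = 39 > 0 with P_{uu} > 0, so the point is a local minimum.
P(2/3, -2/3) = -19/3.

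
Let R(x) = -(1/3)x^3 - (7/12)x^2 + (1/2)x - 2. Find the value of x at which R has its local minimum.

R'(x) = -x^2 - (7/6)x + 1/2 = 0 at x = -3/2, 1/3.
Second-derivative test with R''(x) = -2x - 7/6: R''(-3/2) = 11/6 > 0 ⇒ local minimum; R''(1/3) = -11/6 < 0 ⇒ local maximum.
The local minimum is R(-3/2) = -47/16.

-3/2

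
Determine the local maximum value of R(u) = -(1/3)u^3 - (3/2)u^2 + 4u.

13/6

R'(u) = -u^2 - 3u + 4. Setting R'(u) = 0 gives u ∈ {-4, 1}.
Since R''(u) = -2u - 3, we get R''(-4) = 5 > 0 ⇒ local minimum; R''(1) = -5 < 0 ⇒ local maximum.
The local maximum is R(1) = 13/6.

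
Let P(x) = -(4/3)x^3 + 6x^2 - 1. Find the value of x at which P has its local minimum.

0

Critical points: P'(x) = -4x^2 + 12x vanishes at x = 0, 3.
P''(x) = -8x + 12. P''(0) = 12 > 0 ⇒ local minimum; P''(3) = -12 < 0 ⇒ local maximum.
So the local minimum value is P(0) = -1.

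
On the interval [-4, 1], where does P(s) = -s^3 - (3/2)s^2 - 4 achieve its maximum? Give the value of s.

-4

Differentiating, P'(s) = -3s^2 - 3s; which vanishes at s = -1 and s = 0.
Evaluating at the critical points and endpoints: P(-4) = 36, P(-1) = -9/2, P(0) = -4, P(1) = -13/2.
The maximum over the interval is 36, attained at s = -4.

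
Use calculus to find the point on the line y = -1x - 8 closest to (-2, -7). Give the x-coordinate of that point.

-3/2

Minimize D(x)^2 = (x + 2)^2 + (-x - 1)^2.
d/dx[D^2] = 2(x + 2) + 2·(-1)·(-x - 1) = 0 ⇒ x = -3/2.
Then y = -13/2 and the distance is √(1/2) ≈ 0.7071.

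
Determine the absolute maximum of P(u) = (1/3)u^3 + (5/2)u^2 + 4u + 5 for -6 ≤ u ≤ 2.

P'(u) = u^2 + 5u + 4, which vanishes at u = -4 and u = -1.
Evaluating at the critical points and endpoints: P(-6) = -1, P(-4) = 23/3, P(-1) = 19/6, P(2) = 77/3.
The maximum over the interval is 77/3, attained at u = 2.

77/3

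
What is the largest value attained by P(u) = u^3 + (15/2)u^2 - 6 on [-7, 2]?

113/2

The derivative is 3u^2 + 15u, which vanishes at u = -5 and u = 0.
Compare values at every candidate in [-7, 2]: P(-7) = 37/2,  P(-5) = 113/2,  P(0) = -6,  P(2) = 32.
The maximum over the interval is 113/2, attained at u = -5.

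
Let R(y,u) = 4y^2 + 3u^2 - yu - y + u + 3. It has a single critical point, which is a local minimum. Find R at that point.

135/47

∂R/∂y = 8y - u - 1 = 0 and ∂R/∂u = -y + 6u + 1 = 0, so (y, u) = (5/47, -7/47).
The Hessian has R_{yy} = 8, R_{uu} = 6, R_{yu} = -1, giving D = 47 > 0 with R_{yy} > 0, so the point is a local minimum.
R(5/47, -7/47) = 135/47.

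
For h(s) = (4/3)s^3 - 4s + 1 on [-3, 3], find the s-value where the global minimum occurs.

The derivative is 4s^2 - 4, which vanishes at s = -1 and s = 1.
Candidates: h(-3) = -23, h(-1) = 11/3, h(1) = -5/3, h(3) = 25.
Hence the absolute minimum is -23 at s = -3.

-3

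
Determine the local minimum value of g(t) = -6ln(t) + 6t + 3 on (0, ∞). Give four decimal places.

g'(t) = -6/t + 6 = 0 gives t = 1.
g''(t) = 6/t², which is positive for t > 0, so this is a local minimum.
g(1) = -6·ln(1) + 6 + 3 ≈ 9.0000.

9.0000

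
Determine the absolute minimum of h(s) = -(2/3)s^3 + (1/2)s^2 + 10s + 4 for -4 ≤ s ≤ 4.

Differentiating, h'(s) = -2s^2 + s + 10; which vanishes at s = -2 and s = 5/2.
Evaluating at the critical points and endpoints: h(-4) = 44/3; h(-2) = -26/3; h(5/2) = 521/24; h(4) = 28/3.
So the minimum is h(-2) = -26/3.

-26/3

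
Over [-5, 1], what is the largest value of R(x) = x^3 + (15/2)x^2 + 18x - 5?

The derivative is 3x^2 + 15x + 18, which vanishes at x = -3 and x = -2.
Candidates: R(-5) = -65/2; R(-3) = -37/2; R(-2) = -19; R(1) = 43/2.
Hence the absolute maximum is 43/2 at x = 1.

43/2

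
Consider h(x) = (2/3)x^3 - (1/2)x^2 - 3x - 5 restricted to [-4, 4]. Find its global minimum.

The derivative is 2x^2 - x - 3, which vanishes at x = -1 and x = 3/2.
Compare values at every candidate in [-4, 4]: h(-4) = -131/3, h(-1) = -19/6, h(3/2) = -67/8, h(4) = 53/3.
So the minimum is h(-4) = -131/3.

-131/3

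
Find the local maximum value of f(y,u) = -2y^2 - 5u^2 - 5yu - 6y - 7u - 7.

∂f/∂y = -4y - 5u - 6 = 0 and ∂f/∂u = -5y - 10u - 7 = 0, so (y, u) = (-5/3, 2/15).
The Hessian has f_{yy} = -4, f_{uu} = -10, f_{yu} = -5, giving D = 15 > 0 with f_{yy} < 0, so the point is a local maximum.
f(-5/3, 2/15) = -37/15.

-37/15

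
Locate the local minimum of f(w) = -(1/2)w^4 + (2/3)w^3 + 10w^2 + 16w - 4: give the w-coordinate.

f'(w) = -2w^3 + 2w^2 + 20w + 16 = 0 at w = -2, -1, 4.
Since f''(w) = -6w^2 + 4w + 20, we get f''(-2) = -12 < 0 ⇒ local maximum; f''(-1) = 10 > 0 ⇒ local minimum; f''(4) = -60 < 0 ⇒ local maximum.
So the local minimum value is f(-1) = -67/6.

-1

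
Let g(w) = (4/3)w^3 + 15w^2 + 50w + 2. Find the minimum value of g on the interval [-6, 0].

-601/12

Differentiating, g'(w) = 4w^2 + 30w + 50; which vanishes at w = -5 and w = -5/2.
Evaluating at the critical points and endpoints: g(-6) = -46, g(-5) = -119/3, g(-5/2) = -601/12, g(0) = 2.
So the minimum is g(-5/2) = -601/12.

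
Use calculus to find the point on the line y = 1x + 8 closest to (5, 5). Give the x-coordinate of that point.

Minimize D(x)^2 = (x - 5)^2 + (x + 3)^2.
d/dx[D^2] = 2(x - 5) + 2·1·(x + 3) = 0 ⇒ x = 1.
Then y = 9 and the distance is √(32) ≈ 5.6569.

1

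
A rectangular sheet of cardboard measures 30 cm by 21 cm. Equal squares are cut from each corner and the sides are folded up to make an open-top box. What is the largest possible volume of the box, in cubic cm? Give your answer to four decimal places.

1144.1674

With cut size x, the volume is V(x) = x(30 − 2x)(21 − 2x) for 0 < x < 10.5.
V'(x) = 12x^2 − 204x + 630. Setting V'(x) = 0 gives x ≈ 4.0559 (the root in (0, 10.5)).
V''(x) = 24x − 204 is negative there, so this is the maximum; V ≈ 1144.1674.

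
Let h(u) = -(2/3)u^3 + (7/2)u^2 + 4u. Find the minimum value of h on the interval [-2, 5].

Differentiating, h'(u) = -2u^2 + 7u + 4; which vanishes at u = -1/2 and u = 4.
Compare values at every candidate in [-2, 5]: h(-2) = 34/3,  h(-1/2) = -25/24,  h(4) = 88/3,  h(5) = 145/6.
Hence the absolute minimum is -25/24 at u = -1/2.

-25/24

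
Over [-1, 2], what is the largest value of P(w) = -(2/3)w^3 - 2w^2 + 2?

P'(w) = -2w^2 - 4w, whose only zero in [-1, 2] is w = 0.
Compare values at every candidate in [-1, 2]: P(-1) = 2/3; P(0) = 2; P(2) = -34/3.
So the maximum is P(0) = 2.

2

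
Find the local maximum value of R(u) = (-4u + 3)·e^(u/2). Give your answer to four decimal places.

4.2821

R'(u) = (-4)·e^(u/2) + (-4u + 3)·(1/2)·e^(u/2) = (-2u - 5/2)·e^(u/2). Since e^(u/2) > 0, the only critical point is u = -5/4.
R''(-5/4) has the same sign as -2 < 0, so this is a local maximum.
R(-5/4) = (8)·e^(-5/8) ≈ 4.2821.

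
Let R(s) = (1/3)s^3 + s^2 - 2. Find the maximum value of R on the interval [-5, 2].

Differentiating, R'(s) = s^2 + 2s; which vanishes at s = -2 and s = 0.
Candidates: R(-5) = -56/3; R(-2) = -2/3; R(0) = -2; R(2) = 14/3.
So the maximum is R(2) = 14/3.

14/3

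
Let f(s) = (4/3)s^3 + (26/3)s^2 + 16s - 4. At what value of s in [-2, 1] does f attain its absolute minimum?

-4/3

f'(s) = 4s^2 + (52/3)s + 16, whose only zero in [-2, 1] is s = -4/3.
Compare values at every candidate in [-2, 1]: f(-2) = -12, f(-4/3) = -1060/81, f(1) = 22.
So the minimum is f(-4/3) = -1060/81.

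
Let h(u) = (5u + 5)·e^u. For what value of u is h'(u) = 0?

Differentiating with the product rule gives h'(u) = (5u + 10)·e^u. Since e^u > 0, the only critical point is u = -2.
h''(-2) has the same sign as 5 > 0, so this is a local minimum.
h(-2) = (-5)·e^(-2) ≈ -0.6767.

-2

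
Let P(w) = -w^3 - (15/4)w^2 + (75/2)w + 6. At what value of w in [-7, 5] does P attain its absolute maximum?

The derivative is -3w^2 - (15/2)w + 75/2, which vanishes at w = -5 and w = 5/2.
Candidates: P(-7) = -389/4, P(-5) = -601/4, P(5/2) = 971/16, P(5) = -101/4.
So the maximum is P(5/2) = 971/16.

5/2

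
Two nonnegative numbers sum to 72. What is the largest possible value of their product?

With x + y = 72, the product is P(x) = x(72 − x).
P'(x) = 72 − 2x = 0 gives x = 36; P'' = −2 < 0, so this is the maximum.
P = 36·36 = 1296.

1296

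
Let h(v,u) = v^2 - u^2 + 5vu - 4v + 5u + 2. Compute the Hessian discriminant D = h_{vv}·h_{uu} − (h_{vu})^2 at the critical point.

-29

∂h/∂v = 2v + 5u - 4 = 0 and ∂h/∂u = 5v - 2u + 5 = 0, so (v, u) = (-17/29, 30/29).
The Hessian has h_{vv} = 2, h_{uu} = -2, h_{vu} = 5, giving D = -29 < 0, so the point is a saddle point.
D = (2)·(-2) − (5)^2 = -29.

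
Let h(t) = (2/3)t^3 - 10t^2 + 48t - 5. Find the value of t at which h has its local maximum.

4

h'(t) = 2t^2 - 20t + 48 = 0 at t = 4, 6.
h''(t) = 4t - 20. h''(4) = -4 < 0 ⇒ local maximum; h''(6) = 4 > 0 ⇒ local minimum.
The local maximum is h(4) = 209/3.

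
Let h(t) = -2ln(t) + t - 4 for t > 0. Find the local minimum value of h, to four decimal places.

h'(t) = -2/t + 1 = 0 gives t = 2.
h''(t) = 2/t², which is positive for t > 0, so this is a local minimum.
h(2) = -2·ln(2) + 2 - 4 ≈ -3.3863.

-3.3863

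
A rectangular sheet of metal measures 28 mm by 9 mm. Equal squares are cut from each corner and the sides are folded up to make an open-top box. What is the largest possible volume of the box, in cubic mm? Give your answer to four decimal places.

With cut size x, the volume is V(x) = x(28 − 2x)(9 − 2x) for 0 < x < 4.5.
V'(x) = 12x^2 − 148x + 252. Setting V'(x) = 0 gives x ≈ 2.0402 (the root in (0, 4.5)).
V''(x) = 24x − 148 is negative there, so this is the maximum; V ≈ 240.0803.

240.0803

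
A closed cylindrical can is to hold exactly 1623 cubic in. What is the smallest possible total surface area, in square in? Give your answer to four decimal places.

With radius r and height h, πr²h = 1623 so h = 1623/(πr²), and S(r) = 2πr² + 2πrh = 2πr² + 2·1623/r.
S'(r) = 4πr − 2·1623/r² = 0 ⇒ r³ = 1623/(2π), so r ≈ 6.3686 and h = 2r ≈ 12.7373.
S''(r) = 4π + 4·1623/r³ > 0, so this is the minimum; S ≈ 764.5283.

764.5283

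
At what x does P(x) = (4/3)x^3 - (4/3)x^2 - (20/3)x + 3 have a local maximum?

-1

P'(x) = 4x^2 - (8/3)x - 20/3 = 0 at x = -1, 5/3.
P''(x) = 8x - 8/3. P''(-1) = -32/3 < 0 ⇒ local maximum; P''(5/3) = 32/3 > 0 ⇒ local minimum.
So the local maximum value is P(-1) = 7.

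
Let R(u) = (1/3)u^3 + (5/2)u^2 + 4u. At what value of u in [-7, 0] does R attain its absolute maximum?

R'(u) = u^2 + 5u + 4, which vanishes at u = -4 and u = -1.
Evaluating at the critical points and endpoints: R(-7) = -119/6, R(-4) = 8/3, R(-1) = -11/6, R(0) = 0.
So the maximum is R(-4) = 8/3.

-4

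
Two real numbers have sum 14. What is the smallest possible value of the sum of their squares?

With a + b = 14, a^2 + b^2 = a^2 + (14 − a)^2.
The derivative 2a − 2(14 − a) = 4a − 28 vanishes at a = 7; second derivative 4 > 0, a minimum.
The minimum is 2·(7)^2 = 98.

98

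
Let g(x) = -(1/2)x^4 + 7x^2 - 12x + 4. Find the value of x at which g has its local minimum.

1

Critical points: g'(x) = -2x^3 + 14x - 12 vanishes at x = -3, 1, 2.
g''(x) = -6x^2 + 14. g''(-3) = -40 < 0 ⇒ local maximum; g''(1) = 8 > 0 ⇒ local minimum; g''(2) = -10 < 0 ⇒ local maximum.
Thus g has its local minimum at x = 1, with value -3/2.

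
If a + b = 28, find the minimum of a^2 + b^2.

392

With a + b = 28, a^2 + b^2 = a^2 + (28 − a)^2.
The derivative 2a − 2(28 − a) = 4a − 56 vanishes at a = 14; second derivative 4 > 0, a minimum.
The minimum is 2·(14)^2 = 392.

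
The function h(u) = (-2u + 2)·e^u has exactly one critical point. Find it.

h'(u) = (-2)·e^u + (-2u + 2)·1·e^u = (-2u)·e^u. Since e^u > 0, the only critical point is u = 0.
h''(0) has the same sign as -2 < 0, so this is a local maximum.
h(0) = (2)·e^(0) ≈ 2.0000.

0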